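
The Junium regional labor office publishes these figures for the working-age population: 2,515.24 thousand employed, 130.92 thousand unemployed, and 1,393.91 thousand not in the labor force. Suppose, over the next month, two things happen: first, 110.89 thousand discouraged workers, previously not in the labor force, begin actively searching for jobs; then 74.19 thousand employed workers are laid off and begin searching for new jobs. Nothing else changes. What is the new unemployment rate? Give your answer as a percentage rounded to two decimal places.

New unemployment rate ≈ 11.46%.

Initially, labor force = 2,515.24 + 130.92 = 2,646.16 thousand, so u = 130.92/2,646.16 = 4.95%.
After the first change, unemployed and labor force both rise by 110.89 → E = 2,515.24, U = 241.81, labor force = 2,757.05 thousand.
After the second change, employed falls and unemployed rises by 74.19; labor force unchanged → E = 2,441.05, U = 316.00, labor force = 2,757.05 thousand.
New unemployment rate = 316.00 / 2,757.05 = 11.46%.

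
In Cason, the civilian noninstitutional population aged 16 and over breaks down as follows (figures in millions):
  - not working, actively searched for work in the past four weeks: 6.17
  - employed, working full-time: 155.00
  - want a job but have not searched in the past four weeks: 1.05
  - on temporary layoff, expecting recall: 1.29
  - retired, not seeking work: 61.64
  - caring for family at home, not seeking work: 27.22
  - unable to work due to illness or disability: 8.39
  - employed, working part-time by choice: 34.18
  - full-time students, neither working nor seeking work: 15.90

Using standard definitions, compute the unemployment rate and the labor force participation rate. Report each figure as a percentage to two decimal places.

Unemployment rate ≈ 3.79%; labor force participation rate ≈ 63.26%.

Employed = 155.00 + 34.18 = 189.18 million.
Unemployed = 6.17 + 1.29 = 7.46 million (jobless and actively searching, or on temporary layoff).
Labor force = 189.18 + 7.46 = 196.64 million.
Not in labor force = 1.05 + 61.64 + 27.22 + 8.39 + 15.90 = 114.20 million (those not working and not actively searching are outside the labor force — including those who want a job but have given up searching).
Civilian working-age population = 196.64 + 114.20 = 310.84 million.
Unemployment rate = 7.46 / 196.64 = 3.79%.
Labor force participation rate = 196.64 / 310.84 = 63.26%.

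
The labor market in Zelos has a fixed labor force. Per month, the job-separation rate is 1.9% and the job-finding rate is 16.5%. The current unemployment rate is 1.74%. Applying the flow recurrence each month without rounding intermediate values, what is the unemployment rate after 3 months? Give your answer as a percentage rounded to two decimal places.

Unemployment rate after three months ≈ 5.66%.

With a fixed labor force, u_{t+1} = u_t + s·(1−u_t) − f·u_t = u_t·(1−s−f) + s.
Here 1−s−f = 0.816 and s = 0.019.
u_1 = 0.017400 × 0.816 + 0.019 = 0.033198.
u_2 = 0.033198 × 0.816 + 0.019 = 0.046090.
u_3 = 0.046090 × 0.816 + 0.019 = 0.056609.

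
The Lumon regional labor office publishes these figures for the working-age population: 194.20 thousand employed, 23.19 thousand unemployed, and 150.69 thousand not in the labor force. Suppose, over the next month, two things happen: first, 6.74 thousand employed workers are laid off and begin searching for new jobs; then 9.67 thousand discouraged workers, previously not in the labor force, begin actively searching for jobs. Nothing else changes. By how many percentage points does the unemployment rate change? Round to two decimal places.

The unemployment rate changes by +6.77 percentage points.

Initially, labor force = 194.20 + 23.19 = 217.39 thousand, so u = 23.19/217.39 = 10.67%.
After the first change, employed falls and unemployed rises by 6.74; labor force unchanged → E = 187.46, U = 29.93, labor force = 217.39 thousand.
After the second change, unemployed and labor force both rise by 9.67 → E = 187.46, U = 39.60, labor force = 227.06 thousand.
New unemployment rate = 39.60 / 227.06 = 17.44%.
Change = 17.44% − 10.67% = +6.77 percentage points.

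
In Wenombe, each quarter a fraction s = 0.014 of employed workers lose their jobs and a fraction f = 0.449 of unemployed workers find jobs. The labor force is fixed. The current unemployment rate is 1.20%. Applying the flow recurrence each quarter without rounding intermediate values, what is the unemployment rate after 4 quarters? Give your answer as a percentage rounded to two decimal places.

With a fixed labor force, u_{t+1} = u_t + s·(1−u_t) − f·u_t = u_t·(1−s−f) + s.
Here 1−s−f = 0.537 and s = 0.014.
u_1 = 0.012000 × 0.537 + 0.014 = 0.020444.
u_2 = 0.020444 × 0.537 + 0.014 = 0.024978.
u_3 = 0.024978 × 0.537 + 0.014 = 0.027413.
u_4 = 0.027413 × 0.537 + 0.014 = 0.028721.

Unemployment rate after four quarters ≈ 2.87%.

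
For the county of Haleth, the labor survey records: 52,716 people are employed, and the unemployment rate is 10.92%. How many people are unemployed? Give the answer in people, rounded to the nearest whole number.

Let U be the number unemployed. The labor force is E + U, and U/(E+U) = 0.1092.
So U = 0.1092 × 52,716 / (1 − 0.1092) = 5756.59 / 0.8908 ≈ 6,462.

About 6,462 are unemployed.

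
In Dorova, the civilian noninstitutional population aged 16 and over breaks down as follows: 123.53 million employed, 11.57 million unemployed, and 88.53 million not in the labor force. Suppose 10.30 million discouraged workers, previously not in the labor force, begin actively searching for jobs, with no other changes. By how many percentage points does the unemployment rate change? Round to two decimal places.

The unemployment rate changes by +6.48 percentage points.

Initially, labor force = 123.53 + 11.57 = 135.10 million, so u = 11.57/135.10 = 8.56%.
After the change, unemployed and labor force both rise by 10.30 → E = 123.53, U = 21.87, labor force = 145.40 million.
New unemployment rate = 21.87 / 145.40 = 15.04%.
Change = 15.04% − 8.56% = +6.48 percentage points.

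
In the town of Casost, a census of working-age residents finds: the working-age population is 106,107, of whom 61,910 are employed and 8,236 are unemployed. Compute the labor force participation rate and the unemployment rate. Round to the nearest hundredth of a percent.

Labor force = employed + unemployed = 61,910 + 8,236 = 70,146.
Unemployment rate = 8,236 / 70,146 = 11.74%.
Labor force participation rate = 70,146 / 106,107 = 66.11%.

Labor force participation rate ≈ 66.11%; unemployment rate ≈ 11.74%.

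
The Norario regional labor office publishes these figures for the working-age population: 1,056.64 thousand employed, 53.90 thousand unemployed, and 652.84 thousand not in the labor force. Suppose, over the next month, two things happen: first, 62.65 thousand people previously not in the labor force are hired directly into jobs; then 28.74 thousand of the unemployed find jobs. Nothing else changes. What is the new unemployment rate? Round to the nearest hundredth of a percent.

Initially, labor force = 1,056.64 + 53.90 = 1,110.54 thousand, so u = 53.90/1,110.54 = 4.85%.
After the first change, employed and labor force both rise by 62.65; unemployed unchanged → E = 1,119.29, U = 53.90, labor force = 1,173.19 thousand.
After the second change, unemployed falls and employed rises by 28.74; labor force unchanged → E = 1,148.03, U = 25.16, labor force = 1,173.19 thousand.
New unemployment rate = 25.16 / 1,173.19 = 2.14%.

New unemployment rate ≈ 2.14%.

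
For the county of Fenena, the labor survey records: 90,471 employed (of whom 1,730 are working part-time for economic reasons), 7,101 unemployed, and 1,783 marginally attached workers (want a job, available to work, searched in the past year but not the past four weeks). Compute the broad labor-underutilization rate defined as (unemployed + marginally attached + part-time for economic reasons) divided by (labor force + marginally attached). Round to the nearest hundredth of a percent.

Broad underutilization rate ≈ 10.68%.

Labor force = 90,471 + 7,101 = 97,572.
Numerator = 7,101 + 1,783 + 1,730 = 10,614.
Denominator = 97,572 + 1,783 = 99,355.
Broad rate = 10,614 / 99,355 = 10.68%.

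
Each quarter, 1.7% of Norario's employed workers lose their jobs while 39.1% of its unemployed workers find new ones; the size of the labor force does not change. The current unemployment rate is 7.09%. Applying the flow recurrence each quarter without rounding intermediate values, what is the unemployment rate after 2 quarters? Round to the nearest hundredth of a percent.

Unemployment rate after two quarters ≈ 5.19%.

With a fixed labor force, u_{t+1} = u_t + s·(1−u_t) − f·u_t = u_t·(1−s−f) + s.
Here 1−s−f = 0.592 and s = 0.017.
u_1 = 0.070900 × 0.592 + 0.017 = 0.058973.
u_2 = 0.058973 × 0.592 + 0.017 = 0.051912.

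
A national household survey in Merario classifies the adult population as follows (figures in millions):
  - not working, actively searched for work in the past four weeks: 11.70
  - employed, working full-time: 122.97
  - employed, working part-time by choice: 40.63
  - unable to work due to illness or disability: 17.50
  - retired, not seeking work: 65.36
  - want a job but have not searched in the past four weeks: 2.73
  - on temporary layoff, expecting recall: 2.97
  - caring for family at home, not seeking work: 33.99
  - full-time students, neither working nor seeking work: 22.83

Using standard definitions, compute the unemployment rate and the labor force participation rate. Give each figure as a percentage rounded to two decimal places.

Employed = 122.97 + 40.63 = 163.60 million.
Unemployed = 11.70 + 2.97 = 14.67 million (jobless and actively searching, or on temporary layoff).
Labor force = 163.60 + 14.67 = 178.27 million.
Not in labor force = 17.50 + 65.36 + 2.73 + 33.99 + 22.83 = 142.41 million (those not working and not actively searching are outside the labor force — including those who want a job but have given up searching).
Civilian working-age population = 178.27 + 142.41 = 320.68 million.
Unemployment rate = 14.67 / 178.27 = 8.23%.
Labor force participation rate = 178.27 / 320.68 = 55.59%.

Unemployment rate ≈ 8.23%; labor force participation rate ≈ 55.59%.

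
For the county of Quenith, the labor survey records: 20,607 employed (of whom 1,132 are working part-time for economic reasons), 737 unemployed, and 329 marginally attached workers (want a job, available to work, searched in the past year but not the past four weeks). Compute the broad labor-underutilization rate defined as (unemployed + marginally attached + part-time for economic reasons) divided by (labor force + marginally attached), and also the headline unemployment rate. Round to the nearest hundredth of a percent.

Broad underutilization rate ≈ 10.14%; headline unemployment rate ≈ 3.45%.

Labor force = 20,607 + 737 = 21,344.
Numerator = 737 + 329 + 1,132 = 2,198.
Denominator = 21,344 + 329 = 21,673.
Broad rate = 2,198 / 21,673 = 10.14%.
Headline unemployment rate = 737 / 21,344 = 3.45%.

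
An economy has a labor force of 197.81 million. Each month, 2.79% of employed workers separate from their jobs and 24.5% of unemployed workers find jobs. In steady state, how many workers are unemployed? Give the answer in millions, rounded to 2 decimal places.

About 20.22 million are unemployed in steady state.

Steady-state unemployment rate u* = s/(s+f) = 2.79/(2.79+24.5) = 0.102235.
Unemployed = u* × labor force = 0.102235 × 197.81 ≈ 20.22 million.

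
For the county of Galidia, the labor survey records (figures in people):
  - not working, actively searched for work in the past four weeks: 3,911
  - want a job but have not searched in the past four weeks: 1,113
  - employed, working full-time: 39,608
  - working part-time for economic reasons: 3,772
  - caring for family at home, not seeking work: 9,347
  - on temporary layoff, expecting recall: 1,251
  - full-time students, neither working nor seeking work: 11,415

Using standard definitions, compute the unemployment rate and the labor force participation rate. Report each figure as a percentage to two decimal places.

Unemployment rate ≈ 10.63%; labor force participation rate ≈ 68.94%.

Employed = 39,608 + 3,772 = 43,380 (anyone who worked, including part-time for economic reasons, counts as employed).
Unemployed = 3,911 + 1,251 = 5,162 (jobless and actively searching, or on temporary layoff).
Labor force = 43,380 + 5,162 = 48,542.
Not in labor force = 1,113 + 9,347 + 11,415 = 21,875 (those not working and not actively searching are outside the labor force — including those who want a job but have given up searching).
Civilian working-age population = 48,542 + 21,875 = 70,417.
Unemployment rate = 5,162 / 48,542 = 10.63%.
Labor force participation rate = 48,542 / 70,417 = 68.94%.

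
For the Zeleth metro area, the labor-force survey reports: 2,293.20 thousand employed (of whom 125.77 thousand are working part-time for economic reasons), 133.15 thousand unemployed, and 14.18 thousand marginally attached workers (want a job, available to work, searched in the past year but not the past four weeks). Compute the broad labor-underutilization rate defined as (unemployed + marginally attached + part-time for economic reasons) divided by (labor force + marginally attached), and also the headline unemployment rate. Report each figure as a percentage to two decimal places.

Labor force = 2,293.20 + 133.15 = 2,426.35 thousand.
Numerator = 133.15 + 14.18 + 125.77 = 273.10 thousand.
Denominator = 2,426.35 + 14.18 = 2,440.53 thousand.
Broad rate = 273.10 / 2,440.53 = 11.19%.
Headline unemployment rate = 133.15 / 2,426.35 = 5.49%.

Broad underutilization rate ≈ 11.19%; headline unemployment rate ≈ 5.49%.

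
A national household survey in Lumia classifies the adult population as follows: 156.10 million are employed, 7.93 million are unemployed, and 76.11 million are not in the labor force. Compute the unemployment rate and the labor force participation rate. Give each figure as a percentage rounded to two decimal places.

Unemployment rate ≈ 4.83%; labor force participation rate ≈ 68.31%.

Labor force = employed + unemployed = 156.10 + 7.93 = 164.03 million.
Working-age population = 164.03 + 76.11 = 240.14 million.
Unemployment rate = 7.93 / 164.03 = 4.83%.
Labor force participation rate = 164.03 / 240.14 = 68.31%.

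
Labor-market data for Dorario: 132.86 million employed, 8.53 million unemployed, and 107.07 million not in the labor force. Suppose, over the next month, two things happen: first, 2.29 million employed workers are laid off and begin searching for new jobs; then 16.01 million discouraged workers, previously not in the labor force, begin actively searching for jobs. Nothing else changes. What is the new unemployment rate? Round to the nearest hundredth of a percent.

Initially, labor force = 132.86 + 8.53 = 141.39 million, so u = 8.53/141.39 = 6.03%.
After the first change, employed falls and unemployed rises by 2.29; labor force unchanged → E = 130.57, U = 10.82, labor force = 141.39 million.
After the second change, unemployed and labor force both rise by 16.01 → E = 130.57, U = 26.83, labor force = 157.40 million.
New unemployment rate = 26.83 / 157.40 = 17.05%.

New unemployment rate ≈ 17.05%.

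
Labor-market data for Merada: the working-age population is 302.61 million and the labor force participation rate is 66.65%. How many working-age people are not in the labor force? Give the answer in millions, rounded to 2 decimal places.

About 100.92 million are not in the labor force.

Share not in the labor force = 1 − 0.6665 = 0.3335.
Not in labor force = 0.3335 × 302.61 ≈ 100.92 million.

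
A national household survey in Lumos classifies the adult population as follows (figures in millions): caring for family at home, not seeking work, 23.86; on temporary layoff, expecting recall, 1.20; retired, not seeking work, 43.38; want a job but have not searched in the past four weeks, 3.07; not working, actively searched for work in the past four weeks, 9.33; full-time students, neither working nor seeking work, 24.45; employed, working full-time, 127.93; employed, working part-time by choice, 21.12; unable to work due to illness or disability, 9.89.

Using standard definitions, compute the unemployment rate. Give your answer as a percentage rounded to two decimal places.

Unemployment rate ≈ 6.60%.

Employed = 127.93 + 21.12 = 149.05 million.
Unemployed = 1.20 + 9.33 = 10.53 million (jobless and actively searching, or on temporary layoff).
Labor force = 149.05 + 10.53 = 159.58 million.
Unemployment rate = 10.53 / 159.58 = 6.60%.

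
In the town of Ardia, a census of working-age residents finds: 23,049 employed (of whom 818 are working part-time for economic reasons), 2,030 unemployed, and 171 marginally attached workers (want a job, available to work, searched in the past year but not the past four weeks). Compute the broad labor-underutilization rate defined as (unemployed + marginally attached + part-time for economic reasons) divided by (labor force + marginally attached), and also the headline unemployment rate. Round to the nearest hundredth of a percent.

Broad underutilization rate ≈ 11.96%; headline unemployment rate ≈ 8.09%.

Labor force = 23,049 + 2,030 = 25,079.
Numerator = 2,030 + 171 + 818 = 3,019.
Denominator = 25,079 + 171 = 25,250.
Broad rate = 3,019 / 25,250 = 11.96%.
Headline unemployment rate = 2,030 / 25,079 = 8.09%.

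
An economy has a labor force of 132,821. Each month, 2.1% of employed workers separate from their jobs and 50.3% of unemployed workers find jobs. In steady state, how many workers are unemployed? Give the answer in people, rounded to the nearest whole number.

Steady-state unemployment rate u* = s/(s+f) = 2.1/(2.1+50.3) = 0.040076.
Unemployed = u* × labor force = 0.040076 × 132,821 ≈ 5,323.

About 5,323 are unemployed in steady state.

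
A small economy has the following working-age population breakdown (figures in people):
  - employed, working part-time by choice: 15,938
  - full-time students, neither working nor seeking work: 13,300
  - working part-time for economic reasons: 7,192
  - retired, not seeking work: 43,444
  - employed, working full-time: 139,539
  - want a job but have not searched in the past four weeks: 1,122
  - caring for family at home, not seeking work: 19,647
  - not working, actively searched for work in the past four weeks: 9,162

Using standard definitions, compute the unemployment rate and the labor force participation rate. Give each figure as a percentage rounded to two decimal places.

Employed = 15,938 + 7,192 + 139,539 = 162,669 (anyone who worked, including part-time for economic reasons, counts as employed).
Unemployed = 9,162.
Labor force = 162,669 + 9,162 = 171,831.
Not in labor force = 13,300 + 43,444 + 1,122 + 19,647 = 77,513 (those not working and not actively searching are outside the labor force — including those who want a job but have given up searching).
Civilian working-age population = 171,831 + 77,513 = 249,344.
Unemployment rate = 9,162 / 171,831 = 5.33%.
Labor force participation rate = 171,831 / 249,344 = 68.91%.

Unemployment rate ≈ 5.33%; labor force participation rate ≈ 68.91%.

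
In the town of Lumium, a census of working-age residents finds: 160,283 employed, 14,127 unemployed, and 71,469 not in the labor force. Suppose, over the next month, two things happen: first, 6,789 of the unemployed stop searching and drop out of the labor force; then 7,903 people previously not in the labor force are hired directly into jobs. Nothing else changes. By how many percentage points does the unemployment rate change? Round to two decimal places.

The unemployment rate changes by −3.92 percentage points.

Initially, labor force = 160,283 + 14,127 = 174,410, so u = 14,127/174,410 = 8.10%.
After the first change, unemployed and labor force both fall by 6,789 → E = 160,283, U = 7,338, labor force = 167,621.
After the second change, employed and labor force both rise by 7,903; unemployed unchanged → E = 168,186, U = 7,338, labor force = 175,524.
New unemployment rate = 7,338 / 175,524 = 4.18%.
Change = 4.18% − 8.10% = −3.92 percentage points.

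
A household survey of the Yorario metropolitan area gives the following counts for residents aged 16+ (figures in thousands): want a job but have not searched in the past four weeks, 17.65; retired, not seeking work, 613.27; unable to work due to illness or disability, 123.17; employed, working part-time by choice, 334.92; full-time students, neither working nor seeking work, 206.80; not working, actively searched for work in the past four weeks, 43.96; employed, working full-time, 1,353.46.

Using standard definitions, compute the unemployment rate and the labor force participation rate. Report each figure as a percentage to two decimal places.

Unemployment rate ≈ 2.54%; labor force participation rate ≈ 64.32%.

Employed = 334.92 + 1,353.46 = 1,688.38 thousand.
Unemployed = 43.96 thousand.
Labor force = 1,688.38 + 43.96 = 1,732.34 thousand.
Not in labor force = 17.65 + 613.27 + 123.17 + 206.80 = 960.89 thousand (those not working and not actively searching are outside the labor force — including those who want a job but have given up searching).
Civilian working-age population = 1,732.34 + 960.89 = 2,693.23 thousand.
Unemployment rate = 43.96 / 1,732.34 = 2.54%.
Labor force participation rate = 1,732.34 / 2,693.23 = 64.32%.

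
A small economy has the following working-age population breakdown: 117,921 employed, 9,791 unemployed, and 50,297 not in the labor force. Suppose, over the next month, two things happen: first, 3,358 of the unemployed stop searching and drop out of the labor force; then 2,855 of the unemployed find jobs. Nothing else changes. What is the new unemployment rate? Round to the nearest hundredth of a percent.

Initially, labor force = 117,921 + 9,791 = 127,712, so u = 9,791/127,712 = 7.67%.
After the first change, unemployed and labor force both fall by 3,358 → E = 117,921, U = 6,433, labor force = 124,354.
After the second change, unemployed falls and employed rises by 2,855; labor force unchanged → E = 120,776, U = 3,578, labor force = 124,354.
New unemployment rate = 3,578 / 124,354 = 2.88%.

New unemployment rate ≈ 2.88%.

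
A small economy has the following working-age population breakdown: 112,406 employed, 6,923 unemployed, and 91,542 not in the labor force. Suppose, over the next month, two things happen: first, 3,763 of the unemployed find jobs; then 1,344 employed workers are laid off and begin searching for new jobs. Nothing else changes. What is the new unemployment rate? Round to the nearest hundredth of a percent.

Initially, labor force = 112,406 + 6,923 = 119,329, so u = 6,923/119,329 = 5.80%.
After the first change, unemployed falls and employed rises by 3,763; labor force unchanged → E = 116,169, U = 3,160, labor force = 119,329.
After the second change, employed falls and unemployed rises by 1,344; labor force unchanged → E = 114,825, U = 4,504, labor force = 119,329.
New unemployment rate = 4,504 / 119,329 = 3.77%.

New unemployment rate ≈ 3.77%.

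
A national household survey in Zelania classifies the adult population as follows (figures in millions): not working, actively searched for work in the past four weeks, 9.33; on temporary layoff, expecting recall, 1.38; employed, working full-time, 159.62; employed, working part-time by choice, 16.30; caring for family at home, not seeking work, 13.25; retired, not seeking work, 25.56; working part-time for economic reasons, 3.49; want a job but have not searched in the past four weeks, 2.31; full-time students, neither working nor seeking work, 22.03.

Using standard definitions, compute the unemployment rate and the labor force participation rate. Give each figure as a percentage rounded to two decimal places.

Unemployment rate ≈ 5.63%; labor force participation rate ≈ 75.07%.

Employed = 159.62 + 16.30 + 3.49 = 179.41 million (anyone who worked, including part-time for economic reasons, counts as employed).
Unemployed = 9.33 + 1.38 = 10.71 million (jobless and actively searching, or on temporary layoff).
Labor force = 179.41 + 10.71 = 190.12 million.
Not in labor force = 13.25 + 25.56 + 2.31 + 22.03 = 63.15 million (those not working and not actively searching are outside the labor force — including those who want a job but have given up searching).
Civilian working-age population = 190.12 + 63.15 = 253.27 million.
Unemployment rate = 10.71 / 190.12 = 5.63%.
Labor force participation rate = 190.12 / 253.27 = 75.07%.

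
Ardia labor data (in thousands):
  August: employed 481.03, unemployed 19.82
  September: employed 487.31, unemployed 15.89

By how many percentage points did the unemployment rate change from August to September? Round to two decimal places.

August: labor force = 481.03 + 19.82 = 500.85; u = 19.82/500.85 = 3.96%.
September: labor force = 487.31 + 15.89 = 503.20; u = 15.89/503.20 = 3.16%.
Change = 3.16% − 3.96% = −0.80 pp.

The unemployment rate changed by −0.80 percentage points.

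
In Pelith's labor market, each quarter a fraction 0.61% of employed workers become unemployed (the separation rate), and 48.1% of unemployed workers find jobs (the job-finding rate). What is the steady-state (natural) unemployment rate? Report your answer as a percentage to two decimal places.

At steady state the flows balance: s·E = f·U, so U/(E+U) = s/(s+f).
u* = 0.61 / (0.61 + 48.1) = 0.61 / 48.71 = 1.25%.

Steady-state unemployment rate ≈ 1.25%.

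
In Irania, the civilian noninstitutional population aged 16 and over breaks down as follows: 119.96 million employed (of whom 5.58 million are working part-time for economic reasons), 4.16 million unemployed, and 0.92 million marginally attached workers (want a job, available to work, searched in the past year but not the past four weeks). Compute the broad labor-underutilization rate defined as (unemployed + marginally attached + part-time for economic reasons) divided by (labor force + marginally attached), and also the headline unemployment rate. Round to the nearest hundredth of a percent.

Labor force = 119.96 + 4.16 = 124.12 million.
Numerator = 4.16 + 0.92 + 5.58 = 10.66 million.
Denominator = 124.12 + 0.92 = 125.04 million.
Broad rate = 10.66 / 125.04 = 8.53%.
Headline unemployment rate = 4.16 / 124.12 = 3.35%.

Broad underutilization rate ≈ 8.53%; headline unemployment rate ≈ 3.35%.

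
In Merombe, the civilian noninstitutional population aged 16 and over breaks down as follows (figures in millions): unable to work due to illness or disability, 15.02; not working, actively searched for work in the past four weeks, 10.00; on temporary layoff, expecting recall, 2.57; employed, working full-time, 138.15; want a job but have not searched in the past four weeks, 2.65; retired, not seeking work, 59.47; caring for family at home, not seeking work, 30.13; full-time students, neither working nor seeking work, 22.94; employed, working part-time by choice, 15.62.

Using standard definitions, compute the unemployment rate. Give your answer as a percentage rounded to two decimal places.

Unemployment rate ≈ 7.56%.

Employed = 138.15 + 15.62 = 153.77 million.
Unemployed = 10.00 + 2.57 = 12.57 million (jobless and actively searching, or on temporary layoff).
Labor force = 153.77 + 12.57 = 166.34 million.
Unemployment rate = 12.57 / 166.34 = 7.56%.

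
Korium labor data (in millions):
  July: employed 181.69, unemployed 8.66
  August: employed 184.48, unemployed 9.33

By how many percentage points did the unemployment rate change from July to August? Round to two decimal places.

July: labor force = 181.69 + 8.66 = 190.35; u = 8.66/190.35 = 4.55%.
August: labor force = 184.48 + 9.33 = 193.81; u = 9.33/193.81 = 4.81%.
Change = 4.81% − 4.55% = +0.26 pp.

The unemployment rate changed by +0.26 percentage points.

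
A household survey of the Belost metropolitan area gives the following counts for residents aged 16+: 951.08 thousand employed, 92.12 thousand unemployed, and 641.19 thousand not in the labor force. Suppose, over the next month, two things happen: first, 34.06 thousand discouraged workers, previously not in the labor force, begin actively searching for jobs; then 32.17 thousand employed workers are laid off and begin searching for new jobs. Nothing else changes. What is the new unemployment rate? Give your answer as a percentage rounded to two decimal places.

New unemployment rate ≈ 14.70%.

Initially, labor force = 951.08 + 92.12 = 1,043.20 thousand, so u = 92.12/1,043.20 = 8.83%.
After the first change, unemployed and labor force both rise by 34.06 → E = 951.08, U = 126.18, labor force = 1,077.26 thousand.
After the second change, employed falls and unemployed rises by 32.17; labor force unchanged → E = 918.91, U = 158.35, labor force = 1,077.26 thousand.
New unemployment rate = 158.35 / 1,077.26 = 14.70%.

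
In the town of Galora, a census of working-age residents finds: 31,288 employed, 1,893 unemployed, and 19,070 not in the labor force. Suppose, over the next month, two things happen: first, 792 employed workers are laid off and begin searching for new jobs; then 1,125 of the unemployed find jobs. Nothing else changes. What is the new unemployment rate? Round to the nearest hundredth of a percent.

Initially, labor force = 31,288 + 1,893 = 33,181, so u = 1,893/33,181 = 5.71%.
After the first change, employed falls and unemployed rises by 792; labor force unchanged → E = 30,496, U = 2,685, labor force = 33,181.
After the second change, unemployed falls and employed rises by 1,125; labor force unchanged → E = 31,621, U = 1,560, labor force = 33,181.
New unemployment rate = 1,560 / 33,181 = 4.70%.

New unemployment rate ≈ 4.70%.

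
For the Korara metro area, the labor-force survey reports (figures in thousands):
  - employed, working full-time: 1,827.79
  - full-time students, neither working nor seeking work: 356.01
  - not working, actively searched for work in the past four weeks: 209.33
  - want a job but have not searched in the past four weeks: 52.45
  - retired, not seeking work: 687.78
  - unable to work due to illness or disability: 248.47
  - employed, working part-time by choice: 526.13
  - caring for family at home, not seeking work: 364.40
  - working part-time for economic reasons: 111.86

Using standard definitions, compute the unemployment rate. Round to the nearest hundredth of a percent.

Unemployment rate ≈ 7.83%.

Employed = 1,827.79 + 526.13 + 111.86 = 2,465.78 thousand (anyone who worked, including part-time for economic reasons, counts as employed).
Unemployed = 209.33 thousand.
Labor force = 2,465.78 + 209.33 = 2,675.11 thousand.
Unemployment rate = 209.33 / 2,675.11 = 7.83%.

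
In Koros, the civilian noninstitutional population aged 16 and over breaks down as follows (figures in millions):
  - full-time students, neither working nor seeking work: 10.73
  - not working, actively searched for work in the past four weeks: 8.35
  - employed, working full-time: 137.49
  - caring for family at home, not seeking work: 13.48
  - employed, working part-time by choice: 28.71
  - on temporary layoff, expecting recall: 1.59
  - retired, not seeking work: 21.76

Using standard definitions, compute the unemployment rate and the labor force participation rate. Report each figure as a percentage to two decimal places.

Employed = 137.49 + 28.71 = 166.20 million.
Unemployed = 8.35 + 1.59 = 9.94 million (jobless and actively searching, or on temporary layoff).
Labor force = 166.20 + 9.94 = 176.14 million.
Not in labor force = 10.73 + 13.48 + 21.76 = 45.97 million (those not working and not actively searching are outside the labor force).
Civilian working-age population = 176.14 + 45.97 = 222.11 million.
Unemployment rate = 9.94 / 176.14 = 5.64%.
Labor force participation rate = 176.14 / 222.11 = 79.30%.

Unemployment rate ≈ 5.64%; labor force participation rate ≈ 79.30%.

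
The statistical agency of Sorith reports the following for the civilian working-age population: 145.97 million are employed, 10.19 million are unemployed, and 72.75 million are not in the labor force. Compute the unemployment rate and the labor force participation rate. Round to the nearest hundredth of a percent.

Labor force = employed + unemployed = 145.97 + 10.19 = 156.16 million.
Working-age population = 156.16 + 72.75 = 228.91 million.
Unemployment rate = 10.19 / 156.16 = 6.53%.
Labor force participation rate = 156.16 / 228.91 = 68.22%.

Unemployment rate ≈ 6.53%; labor force participation rate ≈ 68.22%.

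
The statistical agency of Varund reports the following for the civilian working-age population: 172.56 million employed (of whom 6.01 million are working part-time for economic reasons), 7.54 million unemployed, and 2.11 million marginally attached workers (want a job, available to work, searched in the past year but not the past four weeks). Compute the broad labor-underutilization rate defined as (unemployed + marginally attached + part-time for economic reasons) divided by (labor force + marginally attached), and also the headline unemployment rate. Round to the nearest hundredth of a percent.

Labor force = 172.56 + 7.54 = 180.10 million.
Numerator = 7.54 + 2.11 + 6.01 = 15.66 million.
Denominator = 180.10 + 2.11 = 182.21 million.
Broad rate = 15.66 / 182.21 = 8.59%.
Headline unemployment rate = 7.54 / 180.10 = 4.19%.

Broad underutilization rate ≈ 8.59%; headline unemployment rate ≈ 4.19%.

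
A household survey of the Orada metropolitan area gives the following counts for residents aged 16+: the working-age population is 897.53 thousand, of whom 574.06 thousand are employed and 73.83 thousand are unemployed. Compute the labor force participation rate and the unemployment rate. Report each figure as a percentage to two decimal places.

Labor force participation rate ≈ 72.19%; unemployment rate ≈ 11.40%.

Labor force = employed + unemployed = 574.06 + 73.83 = 647.89 thousand.
Unemployment rate = 73.83 / 647.89 = 11.40%.
Labor force participation rate = 647.89 / 897.53 = 72.19%.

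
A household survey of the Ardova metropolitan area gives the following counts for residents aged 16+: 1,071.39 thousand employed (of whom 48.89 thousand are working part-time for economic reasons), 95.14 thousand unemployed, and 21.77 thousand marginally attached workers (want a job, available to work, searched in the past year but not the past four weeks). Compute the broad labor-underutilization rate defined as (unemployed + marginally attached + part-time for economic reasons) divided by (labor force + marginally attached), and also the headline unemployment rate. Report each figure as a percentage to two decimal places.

Broad underutilization rate ≈ 13.95%; headline unemployment rate ≈ 8.16%.

Labor force = 1,071.39 + 95.14 = 1,166.53 thousand.
Numerator = 95.14 + 21.77 + 48.89 = 165.80 thousand.
Denominator = 1,166.53 + 21.77 = 1,188.30 thousand.
Broad rate = 165.80 / 1,188.30 = 13.95%.
Headline unemployment rate = 95.14 / 1,166.53 = 8.16%.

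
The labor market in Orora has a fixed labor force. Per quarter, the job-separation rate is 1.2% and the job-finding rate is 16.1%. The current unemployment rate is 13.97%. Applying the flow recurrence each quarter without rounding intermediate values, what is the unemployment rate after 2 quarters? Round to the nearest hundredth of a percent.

With a fixed labor force, u_{t+1} = u_t + s·(1−u_t) − f·u_t = u_t·(1−s−f) + s.
Here 1−s−f = 0.827 and s = 0.012.
u_1 = 0.139700 × 0.827 + 0.012 = 0.127532.
u_2 = 0.127532 × 0.827 + 0.012 = 0.117469.

Unemployment rate after two quarters ≈ 11.75%.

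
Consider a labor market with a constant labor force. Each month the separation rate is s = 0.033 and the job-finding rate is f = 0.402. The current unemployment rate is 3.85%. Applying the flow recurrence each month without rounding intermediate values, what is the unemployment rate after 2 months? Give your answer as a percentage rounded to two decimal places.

Unemployment rate after two months ≈ 6.39%.

With a fixed labor force, u_{t+1} = u_t + s·(1−u_t) − f·u_t = u_t·(1−s−f) + s.
Here 1−s−f = 0.565 and s = 0.033.
u_1 = 0.038500 × 0.565 + 0.033 = 0.054752.
u_2 = 0.054752 × 0.565 + 0.033 = 0.063935.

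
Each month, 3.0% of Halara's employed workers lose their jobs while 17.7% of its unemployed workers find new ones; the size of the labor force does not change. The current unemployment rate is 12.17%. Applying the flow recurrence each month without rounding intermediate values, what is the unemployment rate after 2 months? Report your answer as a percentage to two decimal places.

With a fixed labor force, u_{t+1} = u_t + s·(1−u_t) − f·u_t = u_t·(1−s−f) + s.
Here 1−s−f = 0.793 and s = 0.030.
u_1 = 0.121700 × 0.793 + 0.030 = 0.126508.
u_2 = 0.126508 × 0.793 + 0.030 = 0.130321.

Unemployment rate after two months ≈ 13.03%.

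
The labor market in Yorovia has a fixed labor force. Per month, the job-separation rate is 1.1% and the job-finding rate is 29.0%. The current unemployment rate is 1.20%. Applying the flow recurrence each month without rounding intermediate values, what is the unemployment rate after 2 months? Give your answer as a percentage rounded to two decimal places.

With a fixed labor force, u_{t+1} = u_t + s·(1−u_t) − f·u_t = u_t·(1−s−f) + s.
Here 1−s−f = 0.699 and s = 0.011.
u_1 = 0.012000 × 0.699 + 0.011 = 0.019388.
u_2 = 0.019388 × 0.699 + 0.011 = 0.024552.

Unemployment rate after two months ≈ 2.46%.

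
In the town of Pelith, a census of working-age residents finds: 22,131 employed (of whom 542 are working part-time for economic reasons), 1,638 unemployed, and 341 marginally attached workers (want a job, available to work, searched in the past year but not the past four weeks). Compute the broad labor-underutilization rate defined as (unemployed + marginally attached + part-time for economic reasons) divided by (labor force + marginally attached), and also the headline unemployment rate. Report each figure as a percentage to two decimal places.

Broad underutilization rate ≈ 10.46%; headline unemployment rate ≈ 6.89%.

Labor force = 22,131 + 1,638 = 23,769.
Numerator = 1,638 + 341 + 542 = 2,521.
Denominator = 23,769 + 341 = 24,110.
Broad rate = 2,521 / 24,110 = 10.46%.
Headline unemployment rate = 1,638 / 23,769 = 6.89%.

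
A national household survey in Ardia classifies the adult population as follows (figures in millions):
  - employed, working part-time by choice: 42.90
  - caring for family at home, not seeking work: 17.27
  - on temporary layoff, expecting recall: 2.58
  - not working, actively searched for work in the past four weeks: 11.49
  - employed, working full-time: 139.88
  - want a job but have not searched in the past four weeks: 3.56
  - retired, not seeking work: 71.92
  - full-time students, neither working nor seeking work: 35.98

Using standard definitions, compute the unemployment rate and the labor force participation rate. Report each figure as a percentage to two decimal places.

Unemployment rate ≈ 7.15%; labor force participation rate ≈ 60.46%.

Employed = 42.90 + 139.88 = 182.78 million.
Unemployed = 2.58 + 11.49 = 14.07 million (jobless and actively searching, or on temporary layoff).
Labor force = 182.78 + 14.07 = 196.85 million.
Not in labor force = 17.27 + 3.56 + 71.92 + 35.98 = 128.73 million (those not working and not actively searching are outside the labor force — including those who want a job but have given up searching).
Civilian working-age population = 196.85 + 128.73 = 325.58 million.
Unemployment rate = 14.07 / 196.85 = 7.15%.
Labor force participation rate = 196.85 / 325.58 = 60.46%.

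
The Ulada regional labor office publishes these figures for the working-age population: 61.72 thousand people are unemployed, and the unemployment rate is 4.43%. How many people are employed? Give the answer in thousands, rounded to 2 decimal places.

Labor force = U / u = 61.72 / 0.0443 ≈ 1,393.23 thousand.
Employed = labor force − unemployed = 1,393.23 − 61.72 = 1,331.51 thousand.

About 1,331.51 thousand are employed.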